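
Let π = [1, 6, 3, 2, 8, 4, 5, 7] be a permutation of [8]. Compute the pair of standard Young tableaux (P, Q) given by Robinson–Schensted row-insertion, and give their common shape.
P = [1, 2, 4, 5, 7] / [3, 8] / [6];  Q = [1, 2, 5, 7, 8] / [3, 6] / [4];  common shape = (5, 2, 1)

Row-insert the values π_1, π_2, … into P one at a time, bumping the leftmost entry strictly greater than the inserted value down to the next row. The recording tableau Q records, in position (i, j), the step at which that cell was added to P.
  Insert 1 (step 1): P = [1];  Q = [1]
  Insert 6 (step 2): P = [1, 6];  Q = [1, 2]
  Insert 3 (step 3): P = [1, 3] / [6];  Q = [1, 2] / [3]
  Insert 2 (step 4): P = [1, 2] / [3] / [6];  Q = [1, 2] / [3] / [4]
  Insert 8 (step 5): P = [1, 2, 8] / [3] / [6];  Q = [1, 2, 5] / [3] / [4]
  Insert 4 (step 6): P = [1, 2, 4] / [3, 8] / [6];  Q = [1, 2, 5] / [3, 6] / [4]
  Insert 5 (step 7): P = [1, 2, 4, 5] / [3, 8] / [6];  Q = [1, 2, 5, 7] / [3, 6] / [4]
  Insert 7 (step 8): P = [1, 2, 4, 5, 7] / [3, 8] / [6];  Q = [1, 2, 5, 7, 8] / [3, 6] / [4]
Final shape: (5, 2, 1).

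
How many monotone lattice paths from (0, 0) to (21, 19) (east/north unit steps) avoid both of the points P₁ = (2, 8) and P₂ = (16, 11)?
Number of paths = 112083791235

Inclusion–exclusion. Total paths: C(40, 21) = 131282408400. Through P₁: C(10, 2)·C(30, 19) = 2458228500. Through P₂: C(27, 16)·C(13, 5) = 16779770865. Since P₁ is strictly southwest of P₂, a monotone path through both must visit P₁ then P₂; paths through both = C(10, 2)·C(17, 14)·C(13, 5) = 39382200. Avoid both = 131282408400 − 2458228500 − 16779770865 + 39382200 = 112083791235.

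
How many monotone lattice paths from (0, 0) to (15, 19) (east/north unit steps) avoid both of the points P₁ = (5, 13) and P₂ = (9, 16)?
Number of paths = 1640934996

Inclusion–exclusion. Total paths: C(34, 15) = 1855967520. Through P₁: C(18, 5)·C(16, 10) = 68612544. Through P₂: C(25, 9)·C(9, 6) = 171609900. Since P₁ is strictly southwest of P₂, a monotone path through both must visit P₁ then P₂; paths through both = C(18, 5)·C(7, 4)·C(9, 6) = 25189920. Avoid both = 1855967520 − 68612544 − 171609900 + 25189920 = 1640934996.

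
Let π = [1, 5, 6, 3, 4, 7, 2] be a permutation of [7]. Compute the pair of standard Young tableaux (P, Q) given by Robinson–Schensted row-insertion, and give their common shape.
P = [1, 2, 4, 7] / [3, 6] / [5];  Q = [1, 2, 3, 6] / [4, 5] / [7];  common shape = (4, 2, 1)

Row-insert the values π_1, π_2, … into P one at a time, bumping the leftmost entry strictly greater than the inserted value down to the next row. The recording tableau Q records, in position (i, j), the step at which that cell was added to P.
  Insert 1 (step 1): P = [1];  Q = [1]
  Insert 5 (step 2): P = [1, 5];  Q = [1, 2]
  Insert 6 (step 3): P = [1, 5, 6];  Q = [1, 2, 3]
  Insert 3 (step 4): P = [1, 3, 6] / [5];  Q = [1, 2, 3] / [4]
  Insert 4 (step 5): P = [1, 3, 4] / [5, 6];  Q = [1, 2, 3] / [4, 5]
  Insert 7 (step 6): P = [1, 3, 4, 7] / [5, 6];  Q = [1, 2, 3, 6] / [4, 5]
  Insert 2 (step 7): P = [1, 2, 4, 7] / [3, 6] / [5];  Q = [1, 2, 3, 6] / [4, 5] / [7]
Final shape: (4, 2, 1).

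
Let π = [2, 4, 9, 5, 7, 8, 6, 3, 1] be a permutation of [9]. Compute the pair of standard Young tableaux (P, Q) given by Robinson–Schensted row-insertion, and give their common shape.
P = [1, 3, 5, 6, 8] / [2] / [4] / [7] / [9];  Q = [1, 2, 3, 5, 6] / [4] / [7] / [8] / [9];  common shape = (5, 1, 1, 1, 1)

Row-insert the values π_1, π_2, … into P one at a time, bumping the leftmost entry strictly greater than the inserted value down to the next row. The recording tableau Q records, in position (i, j), the step at which that cell was added to P.
  Insert 2 (step 1): P = [2];  Q = [1]
  Insert 4 (step 2): P = [2, 4];  Q = [1, 2]
  Insert 9 (step 3): P = [2, 4, 9];  Q = [1, 2, 3]
  Insert 5 (step 4): P = [2, 4, 5] / [9];  Q = [1, 2, 3] / [4]
  Insert 7 (step 5): P = [2, 4, 5, 7] / [9];  Q = [1, 2, 3, 5] / [4]
  Insert 8 (step 6): P = [2, 4, 5, 7, 8] / [9];  Q = [1, 2, 3, 5, 6] / [4]
  Insert 6 (step 7): P = [2, 4, 5, 6, 8] / [7] / [9];  Q = [1, 2, 3, 5, 6] / [4] / [7]
  Insert 3 (step 8): P = [2, 3, 5, 6, 8] / [4] / [7] / [9];  Q = [1, 2, 3, 5, 6] / [4] / [7] / [8]
  Insert 1 (step 9): P = [1, 3, 5, 6, 8] / [2] / [4] / [7] / [9];  Q = [1, 2, 3, 5, 6] / [4] / [7] / [8] / [9]
Final shape: (5, 1, 1, 1, 1).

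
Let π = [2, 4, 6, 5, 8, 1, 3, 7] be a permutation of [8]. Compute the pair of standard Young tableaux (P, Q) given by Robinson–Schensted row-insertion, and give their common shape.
P = [1, 3, 5, 7] / [2, 4, 8] / [6];  Q = [1, 2, 3, 5] / [4, 7, 8] / [6];  common shape = (4, 3, 1)

Row-insert the values π_1, π_2, … into P one at a time, bumping the leftmost entry strictly greater than the inserted value down to the next row. The recording tableau Q records, in position (i, j), the step at which that cell was added to P.
  Insert 2 (step 1): P = [2];  Q = [1]
  Insert 4 (step 2): P = [2, 4];  Q = [1, 2]
  Insert 6 (step 3): P = [2, 4, 6];  Q = [1, 2, 3]
  Insert 5 (step 4): P = [2, 4, 5] / [6];  Q = [1, 2, 3] / [4]
  Insert 8 (step 5): P = [2, 4, 5, 8] / [6];  Q = [1, 2, 3, 5] / [4]
  Insert 1 (step 6): P = [1, 4, 5, 8] / [2] / [6];  Q = [1, 2, 3, 5] / [4] / [6]
  Insert 3 (step 7): P = [1, 3, 5, 8] / [2, 4] / [6];  Q = [1, 2, 3, 5] / [4, 7] / [6]
  Insert 7 (step 8): P = [1, 3, 5, 7] / [2, 4, 8] / [6];  Q = [1, 2, 3, 5] / [4, 7, 8] / [6]
Final shape: (4, 3, 1).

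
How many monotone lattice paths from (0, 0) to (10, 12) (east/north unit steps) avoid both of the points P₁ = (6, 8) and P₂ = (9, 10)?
Number of paths = 249392

Inclusion–exclusion. Total paths: C(22, 10) = 646646. Through P₁: C(14, 6)·C(8, 4) = 210210. Through P₂: C(19, 9)·C(3, 1) = 277134. Since P₁ is strictly southwest of P₂, a monotone path through both must visit P₁ then P₂; paths through both = C(14, 6)·C(5, 3)·C(3, 1) = 90090. Avoid both = 646646 − 210210 − 277134 + 90090 = 249392.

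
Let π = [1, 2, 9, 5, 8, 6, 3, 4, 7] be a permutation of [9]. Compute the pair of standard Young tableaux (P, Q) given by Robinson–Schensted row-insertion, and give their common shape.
P = [1, 2, 3, 4, 7] / [5, 6] / [8] / [9];  Q = [1, 2, 3, 5, 9] / [4, 8] / [6] / [7];  common shape = (5, 2, 1, 1)

Row-insert the values π_1, π_2, … into P one at a time, bumping the leftmost entry strictly greater than the inserted value down to the next row. The recording tableau Q records, in position (i, j), the step at which that cell was added to P.
  Insert 1 (step 1): P = [1];  Q = [1]
  Insert 2 (step 2): P = [1, 2];  Q = [1, 2]
  Insert 9 (step 3): P = [1, 2, 9];  Q = [1, 2, 3]
  Insert 5 (step 4): P = [1, 2, 5] / [9];  Q = [1, 2, 3] / [4]
  Insert 8 (step 5): P = [1, 2, 5, 8] / [9];  Q = [1, 2, 3, 5] / [4]
  Insert 6 (step 6): P = [1, 2, 5, 6] / [8] / [9];  Q = [1, 2, 3, 5] / [4] / [6]
  Insert 3 (step 7): P = [1, 2, 3, 6] / [5] / [8] / [9];  Q = [1, 2, 3, 5] / [4] / [6] / [7]
  Insert 4 (step 8): P = [1, 2, 3, 4] / [5, 6] / [8] / [9];  Q = [1, 2, 3, 5] / [4, 8] / [6] / [7]
  Insert 7 (step 9): P = [1, 2, 3, 4, 7] / [5, 6] / [8] / [9];  Q = [1, 2, 3, 5, 9] / [4, 8] / [6] / [7]
Final shape: (5, 2, 1, 1).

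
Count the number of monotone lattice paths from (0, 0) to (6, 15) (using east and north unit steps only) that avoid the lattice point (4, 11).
Number of paths = 33789

Total paths from (0, 0) to (6, 15): C(21, 6) = 54264. Paths through (4, 11): (paths (0, 0) → (4, 11)) × (paths (4, 11) → (6, 15)) = C(15, 4) · C(6, 2) = 1365 · 15 = 20475. Avoidance count = 54264 − 20475 = 33789.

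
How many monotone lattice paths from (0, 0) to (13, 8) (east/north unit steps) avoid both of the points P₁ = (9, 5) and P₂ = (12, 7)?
Number of paths = 72684

Inclusion–exclusion. Total paths: C(21, 13) = 203490. Through P₁: C(14, 9)·C(7, 4) = 70070. Through P₂: C(19, 12)·C(2, 1) = 100776. Since P₁ is strictly southwest of P₂, a monotone path through both must visit P₁ then P₂; paths through both = C(14, 9)·C(5, 3)·C(2, 1) = 40040. Avoid both = 203490 − 70070 − 100776 + 40040 = 72684.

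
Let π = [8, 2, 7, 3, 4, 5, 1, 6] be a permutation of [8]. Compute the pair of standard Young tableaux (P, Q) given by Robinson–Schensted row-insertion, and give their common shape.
P = [1, 3, 4, 5, 6] / [2] / [7] / [8];  Q = [1, 3, 5, 6, 8] / [2] / [4] / [7];  common shape = (5, 1, 1, 1)

Row-insert the values π_1, π_2, … into P one at a time, bumping the leftmost entry strictly greater than the inserted value down to the next row. The recording tableau Q records, in position (i, j), the step at which that cell was added to P.
  Insert 8 (step 1): P = [8];  Q = [1]
  Insert 2 (step 2): P = [2] / [8];  Q = [1] / [2]
  Insert 7 (step 3): P = [2, 7] / [8];  Q = [1, 3] / [2]
  Insert 3 (step 4): P = [2, 3] / [7] / [8];  Q = [1, 3] / [2] / [4]
  Insert 4 (step 5): P = [2, 3, 4] / [7] / [8];  Q = [1, 3, 5] / [2] / [4]
  Insert 5 (step 6): P = [2, 3, 4, 5] / [7] / [8];  Q = [1, 3, 5, 6] / [2] / [4]
  Insert 1 (step 7): P = [1, 3, 4, 5] / [2] / [7] / [8];  Q = [1, 3, 5, 6] / [2] / [4] / [7]
  Insert 6 (step 8): P = [1, 3, 4, 5, 6] / [2] / [7] / [8];  Q = [1, 3, 5, 6, 8] / [2] / [4] / [7]
Final shape: (5, 1, 1, 1).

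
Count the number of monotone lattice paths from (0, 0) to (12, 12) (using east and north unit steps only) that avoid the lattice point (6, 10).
Number of paths = 2479932

Total paths from (0, 0) to (12, 12): C(24, 12) = 2704156. Paths through (6, 10): (paths (0, 0) → (6, 10)) × (paths (6, 10) → (12, 12)) = C(16, 6) · C(8, 6) = 8008 · 28 = 224224. Avoidance count = 2704156 − 224224 = 2479932.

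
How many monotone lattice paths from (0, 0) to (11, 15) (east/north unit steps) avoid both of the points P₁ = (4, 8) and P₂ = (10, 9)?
Number of paths = 5404929

Inclusion–exclusion. Total paths: C(26, 11) = 7726160. Through P₁: C(12, 4)·C(14, 7) = 1698840. Through P₂: C(19, 10)·C(7, 1) = 646646. Since P₁ is strictly southwest of P₂, a monotone path through both must visit P₁ then P₂; paths through both = C(12, 4)·C(7, 6)·C(7, 1) = 24255. Avoid both = 7726160 − 1698840 − 646646 + 24255 = 5404929.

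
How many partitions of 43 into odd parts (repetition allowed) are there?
p_odd(43) = 1610

Enumerate partitions using only odd parts via the recurrence o(n, m) = o(n, m−2) + o(n−m, m) over odd m, starting from the largest odd part ≤ n. This gives p_odd(43) = 1610. (Euler's theorem: equals the count of distinct-part partitions.)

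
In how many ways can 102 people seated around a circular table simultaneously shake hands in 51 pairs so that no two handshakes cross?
C_51 = 7684785670514316385230816156

These noncrossing handshakes are counted by the Catalan number C_n = (1/(n + 1)) · C(2n, n). For n = 51: C_51 = (1/52) · C(102, 51) = 399608854866744452032002440112/52 = 7684785670514316385230816156.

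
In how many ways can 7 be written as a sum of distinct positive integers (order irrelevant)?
q(7) = 5

List partitions of 7 into distinct parts: 7, 6+1, 5+2, 4+3, 4+2+1. There are q(7) = 5. (Euler: this equals the number of odd-part partitions of 7.)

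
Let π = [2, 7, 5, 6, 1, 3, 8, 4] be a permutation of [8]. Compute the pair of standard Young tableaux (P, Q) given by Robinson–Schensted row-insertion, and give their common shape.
P = [1, 3, 4, 8] / [2, 5, 6] / [7];  Q = [1, 2, 4, 7] / [3, 6, 8] / [5];  common shape = (4, 3, 1)

Row-insert the values π_1, π_2, … into P one at a time, bumping the leftmost entry strictly greater than the inserted value down to the next row. The recording tableau Q records, in position (i, j), the step at which that cell was added to P.
  Insert 2 (step 1): P = [2];  Q = [1]
  Insert 7 (step 2): P = [2, 7];  Q = [1, 2]
  Insert 5 (step 3): P = [2, 5] / [7];  Q = [1, 2] / [3]
  Insert 6 (step 4): P = [2, 5, 6] / [7];  Q = [1, 2, 4] / [3]
  Insert 1 (step 5): P = [1, 5, 6] / [2] / [7];  Q = [1, 2, 4] / [3] / [5]
  Insert 3 (step 6): P = [1, 3, 6] / [2, 5] / [7];  Q = [1, 2, 4] / [3, 6] / [5]
  Insert 8 (step 7): P = [1, 3, 6, 8] / [2, 5] / [7];  Q = [1, 2, 4, 7] / [3, 6] / [5]
  Insert 4 (step 8): P = [1, 3, 4, 8] / [2, 5, 6] / [7];  Q = [1, 2, 4, 7] / [3, 6, 8] / [5]
Final shape: (4, 3, 1).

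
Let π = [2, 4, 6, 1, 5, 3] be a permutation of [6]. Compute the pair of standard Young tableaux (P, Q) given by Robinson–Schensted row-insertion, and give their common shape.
P = [1, 3, 5] / [2, 4] / [6];  Q = [1, 2, 3] / [4, 5] / [6];  common shape = (3, 2, 1)

Row-insert the values π_1, π_2, … into P one at a time, bumping the leftmost entry strictly greater than the inserted value down to the next row. The recording tableau Q records, in position (i, j), the step at which that cell was added to P.
  Insert 2 (step 1): P = [2];  Q = [1]
  Insert 4 (step 2): P = [2, 4];  Q = [1, 2]
  Insert 6 (step 3): P = [2, 4, 6];  Q = [1, 2, 3]
  Insert 1 (step 4): P = [1, 4, 6] / [2];  Q = [1, 2, 3] / [4]
  Insert 5 (step 5): P = [1, 4, 5] / [2, 6];  Q = [1, 2, 3] / [4, 5]
  Insert 3 (step 6): P = [1, 3, 5] / [2, 4] / [6];  Q = [1, 2, 3] / [4, 5] / [6]
Final shape: (3, 2, 1).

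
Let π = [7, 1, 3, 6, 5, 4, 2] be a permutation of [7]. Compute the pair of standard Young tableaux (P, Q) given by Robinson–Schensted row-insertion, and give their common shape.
P = [1, 2, 4] / [3] / [5] / [6] / [7];  Q = [1, 3, 4] / [2] / [5] / [6] / [7];  common shape = (3, 1, 1, 1, 1)

Row-insert the values π_1, π_2, … into P one at a time, bumping the leftmost entry strictly greater than the inserted value down to the next row. The recording tableau Q records, in position (i, j), the step at which that cell was added to P.
  Insert 7 (step 1): P = [7];  Q = [1]
  Insert 1 (step 2): P = [1] / [7];  Q = [1] / [2]
  Insert 3 (step 3): P = [1, 3] / [7];  Q = [1, 3] / [2]
  Insert 6 (step 4): P = [1, 3, 6] / [7];  Q = [1, 3, 4] / [2]
  Insert 5 (step 5): P = [1, 3, 5] / [6] / [7];  Q = [1, 3, 4] / [2] / [5]
  Insert 4 (step 6): P = [1, 3, 4] / [5] / [6] / [7];  Q = [1, 3, 4] / [2] / [5] / [6]
  Insert 2 (step 7): P = [1, 2, 4] / [3] / [5] / [6] / [7];  Q = [1, 3, 4] / [2] / [5] / [6] / [7]
Final shape: (3, 1, 1, 1, 1).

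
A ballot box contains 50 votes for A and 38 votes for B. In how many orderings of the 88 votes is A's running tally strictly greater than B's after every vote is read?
Strict-lead orderings = 1590034346089163748909252

Total orderings of the 88 votes with 50 for A: C(88, 50) = 11660251871320534158667848. By the Bertrand ballot formula (Cycle Lemma / reflection principle), the number of orderings in which A is strictly ahead of B throughout is (p − q)/(p + q) · C(p + q, p) = (50 − 38)/(50 + 38) · 11660251871320534158667848 = 1590034346089163748909252.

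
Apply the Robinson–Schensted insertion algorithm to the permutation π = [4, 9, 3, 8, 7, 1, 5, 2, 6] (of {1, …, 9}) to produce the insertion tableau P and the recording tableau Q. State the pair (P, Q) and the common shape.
P = [1, 2, 6] / [3, 5] / [4, 7] / [8] / [9];  Q = [1, 2, 9] / [3, 4] / [5, 7] / [6] / [8];  common shape = (3, 2, 2, 1, 1)

Row-insert the values π_1, π_2, … into P one at a time, bumping the leftmost entry strictly greater than the inserted value down to the next row. The recording tableau Q records, in position (i, j), the step at which that cell was added to P.
  Insert 4 (step 1): P = [4];  Q = [1]
  Insert 9 (step 2): P = [4, 9];  Q = [1, 2]
  Insert 3 (step 3): P = [3, 9] / [4];  Q = [1, 2] / [3]
  Insert 8 (step 4): P = [3, 8] / [4, 9];  Q = [1, 2] / [3, 4]
  Insert 7 (step 5): P = [3, 7] / [4, 8] / [9];  Q = [1, 2] / [3, 4] / [5]
  Insert 1 (step 6): P = [1, 7] / [3, 8] / [4] / [9];  Q = [1, 2] / [3, 4] / [5] / [6]
  Insert 5 (step 7): P = [1, 5] / [3, 7] / [4, 8] / [9];  Q = [1, 2] / [3, 4] / [5, 7] / [6]
  Insert 2 (step 8): P = [1, 2] / [3, 5] / [4, 7] / [8] / [9];  Q = [1, 2] / [3, 4] / [5, 7] / [6] / [8]
  Insert 6 (step 9): P = [1, 2, 6] / [3, 5] / [4, 7] / [8] / [9];  Q = [1, 2, 9] / [3, 4] / [5, 7] / [6] / [8]
Final shape: (3, 2, 2, 1, 1).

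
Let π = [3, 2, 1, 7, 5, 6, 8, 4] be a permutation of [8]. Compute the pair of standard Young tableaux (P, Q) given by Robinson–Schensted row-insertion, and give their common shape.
P = [1, 4, 6, 8] / [2, 5] / [3, 7];  Q = [1, 4, 6, 7] / [2, 5] / [3, 8];  common shape = (4, 2, 2)

Row-insert the values π_1, π_2, … into P one at a time, bumping the leftmost entry strictly greater than the inserted value down to the next row. The recording tableau Q records, in position (i, j), the step at which that cell was added to P.
  Insert 3 (step 1): P = [3];  Q = [1]
  Insert 2 (step 2): P = [2] / [3];  Q = [1] / [2]
  Insert 1 (step 3): P = [1] / [2] / [3];  Q = [1] / [2] / [3]
  Insert 7 (step 4): P = [1, 7] / [2] / [3];  Q = [1, 4] / [2] / [3]
  Insert 5 (step 5): P = [1, 5] / [2, 7] / [3];  Q = [1, 4] / [2, 5] / [3]
  Insert 6 (step 6): P = [1, 5, 6] / [2, 7] / [3];  Q = [1, 4, 6] / [2, 5] / [3]
  Insert 8 (step 7): P = [1, 5, 6, 8] / [2, 7] / [3];  Q = [1, 4, 6, 7] / [2, 5] / [3]
  Insert 4 (step 8): P = [1, 4, 6, 8] / [2, 5] / [3, 7];  Q = [1, 4, 6, 7] / [2, 5] / [3, 8]
Final shape: (4, 2, 2).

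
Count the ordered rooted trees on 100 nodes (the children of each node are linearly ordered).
C_99 = 227508830794229349661819540395688853956041682601541047340

These ordered rooted trees are counted by the Catalan number C_n = (1/(n + 1)) · C(2n, n). For n = 99: C_99 = (1/100) · C(198, 99) = 22750883079422934966181954039568885395604168260154104734000/100 = 227508830794229349661819540395688853956041682601541047340.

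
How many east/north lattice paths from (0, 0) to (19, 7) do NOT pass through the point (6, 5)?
Number of paths = 609290

Total paths from (0, 0) to (19, 7): C(26, 19) = 657800. Paths through (6, 5): (paths (0, 0) → (6, 5)) × (paths (6, 5) → (19, 7)) = C(11, 6) · C(15, 13) = 462 · 105 = 48510. Avoidance count = 657800 − 48510 = 609290.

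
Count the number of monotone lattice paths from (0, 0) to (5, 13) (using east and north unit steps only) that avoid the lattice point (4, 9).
Number of paths = 4993

Total paths from (0, 0) to (5, 13): C(18, 5) = 8568. Paths through (4, 9): (paths (0, 0) → (4, 9)) × (paths (4, 9) → (5, 13)) = C(13, 4) · C(5, 1) = 715 · 5 = 3575. Avoidance count = 8568 − 3575 = 4993.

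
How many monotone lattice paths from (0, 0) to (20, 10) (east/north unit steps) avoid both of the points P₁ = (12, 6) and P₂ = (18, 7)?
Number of paths = 17348315

Inclusion–exclusion. Total paths: C(30, 20) = 30045015. Through P₁: C(18, 12)·C(12, 8) = 9189180. Through P₂: C(25, 18)·C(5, 2) = 4807000. Since P₁ is strictly southwest of P₂, a monotone path through both must visit P₁ then P₂; paths through both = C(18, 12)·C(7, 6)·C(5, 2) = 1299480. Avoid both = 30045015 − 9189180 − 4807000 + 1299480 = 17348315.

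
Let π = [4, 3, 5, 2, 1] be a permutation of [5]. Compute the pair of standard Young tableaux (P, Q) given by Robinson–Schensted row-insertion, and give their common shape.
P = [1, 5] / [2] / [3] / [4];  Q = [1, 3] / [2] / [4] / [5];  common shape = (2, 1, 1, 1)

Row-insert the values π_1, π_2, … into P one at a time, bumping the leftmost entry strictly greater than the inserted value down to the next row. The recording tableau Q records, in position (i, j), the step at which that cell was added to P.
  Insert 4 (step 1): P = [4];  Q = [1]
  Insert 3 (step 2): P = [3] / [4];  Q = [1] / [2]
  Insert 5 (step 3): P = [3, 5] / [4];  Q = [1, 3] / [2]
  Insert 2 (step 4): P = [2, 5] / [3] / [4];  Q = [1, 3] / [2] / [4]
  Insert 1 (step 5): P = [1, 5] / [2] / [3] / [4];  Q = [1, 3] / [2] / [4] / [5]
Final shape: (2, 1, 1, 1).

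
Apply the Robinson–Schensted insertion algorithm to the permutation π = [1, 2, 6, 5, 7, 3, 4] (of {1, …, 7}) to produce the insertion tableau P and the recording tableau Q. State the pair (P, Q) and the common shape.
P = [1, 2, 3, 4] / [5, 7] / [6];  Q = [1, 2, 3, 5] / [4, 7] / [6];  common shape = (4, 2, 1)

Row-insert the values π_1, π_2, … into P one at a time, bumping the leftmost entry strictly greater than the inserted value down to the next row. The recording tableau Q records, in position (i, j), the step at which that cell was added to P.
  Insert 1 (step 1): P = [1];  Q = [1]
  Insert 2 (step 2): P = [1, 2];  Q = [1, 2]
  Insert 6 (step 3): P = [1, 2, 6];  Q = [1, 2, 3]
  Insert 5 (step 4): P = [1, 2, 5] / [6];  Q = [1, 2, 3] / [4]
  Insert 7 (step 5): P = [1, 2, 5, 7] / [6];  Q = [1, 2, 3, 5] / [4]
  Insert 3 (step 6): P = [1, 2, 3, 7] / [5] / [6];  Q = [1, 2, 3, 5] / [4] / [6]
  Insert 4 (step 7): P = [1, 2, 3, 4] / [5, 7] / [6];  Q = [1, 2, 3, 5] / [4, 7] / [6]
Final shape: (4, 2, 1).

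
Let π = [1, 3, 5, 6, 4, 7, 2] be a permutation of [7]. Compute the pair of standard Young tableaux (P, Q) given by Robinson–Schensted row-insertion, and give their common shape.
P = [1, 2, 4, 6, 7] / [3] / [5];  Q = [1, 2, 3, 4, 6] / [5] / [7];  common shape = (5, 1, 1)

Row-insert the values π_1, π_2, … into P one at a time, bumping the leftmost entry strictly greater than the inserted value down to the next row. The recording tableau Q records, in position (i, j), the step at which that cell was added to P.
  Insert 1 (step 1): P = [1];  Q = [1]
  Insert 3 (step 2): P = [1, 3];  Q = [1, 2]
  Insert 5 (step 3): P = [1, 3, 5];  Q = [1, 2, 3]
  Insert 6 (step 4): P = [1, 3, 5, 6];  Q = [1, 2, 3, 4]
  Insert 4 (step 5): P = [1, 3, 4, 6] / [5];  Q = [1, 2, 3, 4] / [5]
  Insert 7 (step 6): P = [1, 3, 4, 6, 7] / [5];  Q = [1, 2, 3, 4, 6] / [5]
  Insert 2 (step 7): P = [1, 2, 4, 6, 7] / [3] / [5];  Q = [1, 2, 3, 4, 6] / [5] / [7]
Final shape: (5, 1, 1).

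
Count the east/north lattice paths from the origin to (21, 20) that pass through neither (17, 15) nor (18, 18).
Number of paths = 129725430300

Inclusion–exclusion. Total paths: C(41, 21) = 269128937220. Through P₁: C(32, 17)·C(9, 4) = 71281062720. Through P₂: C(36, 18)·C(5, 3) = 90751353000. Since P₁ is strictly southwest of P₂, a monotone path through both must visit P₁ then P₂; paths through both = C(32, 17)·C(4, 1)·C(5, 3) = 22628908800. Avoid both = 269128937220 − 71281062720 − 90751353000 + 22628908800 = 129725430300.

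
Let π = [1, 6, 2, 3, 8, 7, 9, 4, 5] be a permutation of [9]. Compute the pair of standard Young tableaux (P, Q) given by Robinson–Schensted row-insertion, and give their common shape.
P = [1, 2, 3, 4, 5] / [6, 7, 9] / [8];  Q = [1, 2, 4, 5, 7] / [3, 6, 9] / [8];  common shape = (5, 3, 1)

Row-insert the values π_1, π_2, … into P one at a time, bumping the leftmost entry strictly greater than the inserted value down to the next row. The recording tableau Q records, in position (i, j), the step at which that cell was added to P.
  Insert 1 (step 1): P = [1];  Q = [1]
  Insert 6 (step 2): P = [1, 6];  Q = [1, 2]
  Insert 2 (step 3): P = [1, 2] / [6];  Q = [1, 2] / [3]
  Insert 3 (step 4): P = [1, 2, 3] / [6];  Q = [1, 2, 4] / [3]
  Insert 8 (step 5): P = [1, 2, 3, 8] / [6];  Q = [1, 2, 4, 5] / [3]
  Insert 7 (step 6): P = [1, 2, 3, 7] / [6, 8];  Q = [1, 2, 4, 5] / [3, 6]
  Insert 9 (step 7): P = [1, 2, 3, 7, 9] / [6, 8];  Q = [1, 2, 4, 5, 7] / [3, 6]
  Insert 4 (step 8): P = [1, 2, 3, 4, 9] / [6, 7] / [8];  Q = [1, 2, 4, 5, 7] / [3, 6] / [8]
  Insert 5 (step 9): P = [1, 2, 3, 4, 5] / [6, 7, 9] / [8];  Q = [1, 2, 4, 5, 7] / [3, 6, 9] / [8]
Final shape: (5, 3, 1).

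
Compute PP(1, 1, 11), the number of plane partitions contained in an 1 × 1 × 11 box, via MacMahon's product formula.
PP(1, 1, 11) = 12

Evaluate the triple product over i = 1..1, j = 1..1, k = 1..11. The factors are (2/1) · (3/2) · (4/3) · (5/4) · (6/5) · (7/6) · (8/7) · (9/8) · … (11 factors total). The numerators and denominators telescope so the product is an integer; carrying out the multiplication exactly gives PP(1, 1, 11) = 12.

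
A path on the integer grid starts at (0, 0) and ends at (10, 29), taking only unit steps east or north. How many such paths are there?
Number of paths = 635745396

A monotone lattice path from (0, 0) to (10, 29) consists of 10 east steps and 29 north steps in some order, so it is determined by which 10 of the 39 steps are east. The count is C(39, 10) = 635745396.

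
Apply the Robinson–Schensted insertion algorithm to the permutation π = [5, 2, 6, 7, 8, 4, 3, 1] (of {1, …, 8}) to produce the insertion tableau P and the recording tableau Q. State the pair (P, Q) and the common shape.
P = [1, 3, 7, 8] / [2, 6] / [4] / [5];  Q = [1, 3, 4, 5] / [2, 6] / [7] / [8];  common shape = (4, 2, 1, 1)

Row-insert the values π_1, π_2, … into P one at a time, bumping the leftmost entry strictly greater than the inserted value down to the next row. The recording tableau Q records, in position (i, j), the step at which that cell was added to P.
  Insert 5 (step 1): P = [5];  Q = [1]
  Insert 2 (step 2): P = [2] / [5];  Q = [1] / [2]
  Insert 6 (step 3): P = [2, 6] / [5];  Q = [1, 3] / [2]
  Insert 7 (step 4): P = [2, 6, 7] / [5];  Q = [1, 3, 4] / [2]
  Insert 8 (step 5): P = [2, 6, 7, 8] / [5];  Q = [1, 3, 4, 5] / [2]
  Insert 4 (step 6): P = [2, 4, 7, 8] / [5, 6];  Q = [1, 3, 4, 5] / [2, 6]
  Insert 3 (step 7): P = [2, 3, 7, 8] / [4, 6] / [5];  Q = [1, 3, 4, 5] / [2, 6] / [7]
  Insert 1 (step 8): P = [1, 3, 7, 8] / [2, 6] / [4] / [5];  Q = [1, 3, 4, 5] / [2, 6] / [7] / [8]
Final shape: (4, 2, 1, 1).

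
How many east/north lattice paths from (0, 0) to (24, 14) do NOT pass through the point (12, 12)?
Number of paths = 9423475904

Total paths from (0, 0) to (24, 14): C(38, 24) = 9669554100. Paths through (12, 12): (paths (0, 0) → (12, 12)) × (paths (12, 12) → (24, 14)) = C(24, 12) · C(14, 12) = 2704156 · 91 = 246078196. Avoidance count = 9669554100 − 246078196 = 9423475904.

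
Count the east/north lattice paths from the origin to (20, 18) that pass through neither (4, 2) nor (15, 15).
Number of paths = 17971974600

Inclusion–exclusion. Total paths: C(38, 20) = 33578000610. Through P₁: C(6, 4)·C(32, 16) = 9016205850. Through P₂: C(30, 15)·C(8, 5) = 8686581120. Since P₁ is strictly southwest of P₂, a monotone path through both must visit P₁ then P₂; paths through both = C(6, 4)·C(24, 11)·C(8, 5) = 2096760960. Avoid both = 33578000610 − 9016205850 − 8686581120 + 2096760960 = 17971974600.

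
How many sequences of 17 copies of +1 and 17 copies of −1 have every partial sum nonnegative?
C_17 = 129644790

These ballot sequences are counted by the Catalan number C_n = (1/(n + 1)) · C(2n, n). For n = 17: C_17 = (1/18) · C(34, 17) = 2333606220/18 = 129644790.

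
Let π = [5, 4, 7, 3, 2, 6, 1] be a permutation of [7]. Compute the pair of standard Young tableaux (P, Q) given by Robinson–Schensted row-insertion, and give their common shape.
P = [1, 6] / [2, 7] / [3] / [4] / [5];  Q = [1, 3] / [2, 6] / [4] / [5] / [7];  common shape = (2, 2, 1, 1, 1)

Row-insert the values π_1, π_2, … into P one at a time, bumping the leftmost entry strictly greater than the inserted value down to the next row. The recording tableau Q records, in position (i, j), the step at which that cell was added to P.
  Insert 5 (step 1): P = [5];  Q = [1]
  Insert 4 (step 2): P = [4] / [5];  Q = [1] / [2]
  Insert 7 (step 3): P = [4, 7] / [5];  Q = [1, 3] / [2]
  Insert 3 (step 4): P = [3, 7] / [4] / [5];  Q = [1, 3] / [2] / [4]
  Insert 2 (step 5): P = [2, 7] / [3] / [4] / [5];  Q = [1, 3] / [2] / [4] / [5]
  Insert 6 (step 6): P = [2, 6] / [3, 7] / [4] / [5];  Q = [1, 3] / [2, 6] / [4] / [5]
  Insert 1 (step 7): P = [1, 6] / [2, 7] / [3] / [4] / [5];  Q = [1, 3] / [2, 6] / [4] / [5] / [7]
Final shape: (2, 2, 1, 1, 1).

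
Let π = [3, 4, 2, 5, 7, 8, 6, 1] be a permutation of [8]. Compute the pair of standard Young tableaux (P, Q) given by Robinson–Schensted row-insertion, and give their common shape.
P = [1, 4, 5, 6, 8] / [2, 7] / [3];  Q = [1, 2, 4, 5, 6] / [3, 7] / [8];  common shape = (5, 2, 1)

Row-insert the values π_1, π_2, … into P one at a time, bumping the leftmost entry strictly greater than the inserted value down to the next row. The recording tableau Q records, in position (i, j), the step at which that cell was added to P.
  Insert 3 (step 1): P = [3];  Q = [1]
  Insert 4 (step 2): P = [3, 4];  Q = [1, 2]
  Insert 2 (step 3): P = [2, 4] / [3];  Q = [1, 2] / [3]
  Insert 5 (step 4): P = [2, 4, 5] / [3];  Q = [1, 2, 4] / [3]
  Insert 7 (step 5): P = [2, 4, 5, 7] / [3];  Q = [1, 2, 4, 5] / [3]
  Insert 8 (step 6): P = [2, 4, 5, 7, 8] / [3];  Q = [1, 2, 4, 5, 6] / [3]
  Insert 6 (step 7): P = [2, 4, 5, 6, 8] / [3, 7];  Q = [1, 2, 4, 5, 6] / [3, 7]
  Insert 1 (step 8): P = [1, 4, 5, 6, 8] / [2, 7] / [3];  Q = [1, 2, 4, 5, 6] / [3, 7] / [8]
Final shape: (5, 2, 1).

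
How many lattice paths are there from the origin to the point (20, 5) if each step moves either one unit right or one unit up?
Number of paths = 53130

A monotone lattice path from (0, 0) to (20, 5) consists of 20 east steps and 5 north steps in some order, so it is determined by which 20 of the 25 steps are east. The count is C(25, 20) = 53130.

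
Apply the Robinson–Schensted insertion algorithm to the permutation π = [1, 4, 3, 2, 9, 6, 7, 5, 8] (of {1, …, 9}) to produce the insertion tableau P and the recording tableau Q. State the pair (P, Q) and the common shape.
P = [1, 2, 5, 7, 8] / [3, 6] / [4, 9];  Q = [1, 2, 5, 7, 9] / [3, 6] / [4, 8];  common shape = (5, 2, 2)

Row-insert the values π_1, π_2, … into P one at a time, bumping the leftmost entry strictly greater than the inserted value down to the next row. The recording tableau Q records, in position (i, j), the step at which that cell was added to P.
  Insert 1 (step 1): P = [1];  Q = [1]
  Insert 4 (step 2): P = [1, 4];  Q = [1, 2]
  Insert 3 (step 3): P = [1, 3] / [4];  Q = [1, 2] / [3]
  Insert 2 (step 4): P = [1, 2] / [3] / [4];  Q = [1, 2] / [3] / [4]
  Insert 9 (step 5): P = [1, 2, 9] / [3] / [4];  Q = [1, 2, 5] / [3] / [4]
  Insert 6 (step 6): P = [1, 2, 6] / [3, 9] / [4];  Q = [1, 2, 5] / [3, 6] / [4]
  Insert 7 (step 7): P = [1, 2, 6, 7] / [3, 9] / [4];  Q = [1, 2, 5, 7] / [3, 6] / [4]
  Insert 5 (step 8): P = [1, 2, 5, 7] / [3, 6] / [4, 9];  Q = [1, 2, 5, 7] / [3, 6] / [4, 8]
  Insert 8 (step 9): P = [1, 2, 5, 7, 8] / [3, 6] / [4, 9];  Q = [1, 2, 5, 7, 9] / [3, 6] / [4, 8]
Final shape: (5, 2, 2).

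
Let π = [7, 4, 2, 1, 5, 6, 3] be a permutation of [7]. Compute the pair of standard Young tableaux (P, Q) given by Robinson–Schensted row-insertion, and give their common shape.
P = [1, 3, 6] / [2, 5] / [4] / [7];  Q = [1, 5, 6] / [2, 7] / [3] / [4];  common shape = (3, 2, 1, 1)

Row-insert the values π_1, π_2, … into P one at a time, bumping the leftmost entry strictly greater than the inserted value down to the next row. The recording tableau Q records, in position (i, j), the step at which that cell was added to P.
  Insert 7 (step 1): P = [7];  Q = [1]
  Insert 4 (step 2): P = [4] / [7];  Q = [1] / [2]
  Insert 2 (step 3): P = [2] / [4] / [7];  Q = [1] / [2] / [3]
  Insert 1 (step 4): P = [1] / [2] / [4] / [7];  Q = [1] / [2] / [3] / [4]
  Insert 5 (step 5): P = [1, 5] / [2] / [4] / [7];  Q = [1, 5] / [2] / [3] / [4]
  Insert 6 (step 6): P = [1, 5, 6] / [2] / [4] / [7];  Q = [1, 5, 6] / [2] / [3] / [4]
  Insert 3 (step 7): P = [1, 3, 6] / [2, 5] / [4] / [7];  Q = [1, 5, 6] / [2, 7] / [3] / [4]
Final shape: (3, 2, 1, 1).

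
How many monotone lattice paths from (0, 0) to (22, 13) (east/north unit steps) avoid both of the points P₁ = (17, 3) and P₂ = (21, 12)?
Number of paths = 764909940

Inclusion–exclusion. Total paths: C(35, 22) = 1476337800. Through P₁: C(20, 17)·C(15, 5) = 3423420. Through P₂: C(33, 21)·C(2, 1) = 709634640. Since P₁ is strictly southwest of P₂, a monotone path through both must visit P₁ then P₂; paths through both = C(20, 17)·C(13, 4)·C(2, 1) = 1630200. Avoid both = 1476337800 − 3423420 − 709634640 + 1630200 = 764909940.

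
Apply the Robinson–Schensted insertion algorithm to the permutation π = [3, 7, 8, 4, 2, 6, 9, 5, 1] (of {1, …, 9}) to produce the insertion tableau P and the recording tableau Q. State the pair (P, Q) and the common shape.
P = [1, 4, 5, 9] / [2, 6] / [3, 8] / [7];  Q = [1, 2, 3, 7] / [4, 6] / [5, 8] / [9];  common shape = (4, 2, 2, 1)

Row-insert the values π_1, π_2, … into P one at a time, bumping the leftmost entry strictly greater than the inserted value down to the next row. The recording tableau Q records, in position (i, j), the step at which that cell was added to P.
  Insert 3 (step 1): P = [3];  Q = [1]
  Insert 7 (step 2): P = [3, 7];  Q = [1, 2]
  Insert 8 (step 3): P = [3, 7, 8];  Q = [1, 2, 3]
  Insert 4 (step 4): P = [3, 4, 8] / [7];  Q = [1, 2, 3] / [4]
  Insert 2 (step 5): P = [2, 4, 8] / [3] / [7];  Q = [1, 2, 3] / [4] / [5]
  Insert 6 (step 6): P = [2, 4, 6] / [3, 8] / [7];  Q = [1, 2, 3] / [4, 6] / [5]
  Insert 9 (step 7): P = [2, 4, 6, 9] / [3, 8] / [7];  Q = [1, 2, 3, 7] / [4, 6] / [5]
  Insert 5 (step 8): P = [2, 4, 5, 9] / [3, 6] / [7, 8];  Q = [1, 2, 3, 7] / [4, 6] / [5, 8]
  Insert 1 (step 9): P = [1, 4, 5, 9] / [2, 6] / [3, 8] / [7];  Q = [1, 2, 3, 7] / [4, 6] / [5, 8] / [9]
Final shape: (4, 2, 2, 1).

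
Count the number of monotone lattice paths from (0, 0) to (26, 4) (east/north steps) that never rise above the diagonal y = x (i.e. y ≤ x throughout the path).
Number of paths = 23345

By the reflection principle (André's argument), the number of monotone paths to (26, 4) with n ≤ m that never go above y = x is C(30, 26) − C(30, 27) = 27405 − 4060 = 23345.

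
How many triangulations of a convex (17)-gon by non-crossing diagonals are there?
C_15 = 9694845

These polygon triangulations are counted by the Catalan number C_n = (1/(n + 1)) · C(2n, n). For n = 15: C_15 = (1/16) · C(30, 15) = 155117520/16 = 9694845.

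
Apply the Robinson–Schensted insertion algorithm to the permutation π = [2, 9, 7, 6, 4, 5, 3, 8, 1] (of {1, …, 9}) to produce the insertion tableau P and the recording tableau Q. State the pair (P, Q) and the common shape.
P = [1, 3, 5, 8] / [2] / [4] / [6] / [7] / [9];  Q = [1, 2, 6, 8] / [3] / [4] / [5] / [7] / [9];  common shape = (4, 1, 1, 1, 1, 1)

Row-insert the values π_1, π_2, … into P one at a time, bumping the leftmost entry strictly greater than the inserted value down to the next row. The recording tableau Q records, in position (i, j), the step at which that cell was added to P.
  Insert 2 (step 1): P = [2];  Q = [1]
  Insert 9 (step 2): P = [2, 9];  Q = [1, 2]
  Insert 7 (step 3): P = [2, 7] / [9];  Q = [1, 2] / [3]
  Insert 6 (step 4): P = [2, 6] / [7] / [9];  Q = [1, 2] / [3] / [4]
  Insert 4 (step 5): P = [2, 4] / [6] / [7] / [9];  Q = [1, 2] / [3] / [4] / [5]
  Insert 5 (step 6): P = [2, 4, 5] / [6] / [7] / [9];  Q = [1, 2, 6] / [3] / [4] / [5]
  Insert 3 (step 7): P = [2, 3, 5] / [4] / [6] / [7] / [9];  Q = [1, 2, 6] / [3] / [4] / [5] / [7]
  Insert 8 (step 8): P = [2, 3, 5, 8] / [4] / [6] / [7] / [9];  Q = [1, 2, 6, 8] / [3] / [4] / [5] / [7]
  Insert 1 (step 9): P = [1, 3, 5, 8] / [2] / [4] / [6] / [7] / [9];  Q = [1, 2, 6, 8] / [3] / [4] / [5] / [7] / [9]
Final shape: (4, 1, 1, 1, 1, 1).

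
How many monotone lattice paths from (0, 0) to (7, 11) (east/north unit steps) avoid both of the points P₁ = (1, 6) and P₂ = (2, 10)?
Number of paths = 28404

Inclusion–exclusion. Total paths: C(18, 7) = 31824. Through P₁: C(7, 1)·C(11, 6) = 3234. Through P₂: C(12, 2)·C(6, 5) = 396. Since P₁ is strictly southwest of P₂, a monotone path through both must visit P₁ then P₂; paths through both = C(7, 1)·C(5, 1)·C(6, 5) = 210. Avoid both = 31824 − 3234 − 396 + 210 = 28404.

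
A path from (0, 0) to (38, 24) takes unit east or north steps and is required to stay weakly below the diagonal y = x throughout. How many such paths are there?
Number of paths = 37298974028224125

By the reflection principle (André's argument), the number of monotone paths to (38, 24) with n ≤ m that never go above y = x is C(62, 38) − C(62, 39) = 96977332473382725 − 59678358445158600 = 37298974028224125.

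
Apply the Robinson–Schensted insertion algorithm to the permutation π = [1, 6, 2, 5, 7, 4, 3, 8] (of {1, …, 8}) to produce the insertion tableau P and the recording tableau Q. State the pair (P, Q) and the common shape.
P = [1, 2, 3, 7, 8] / [4] / [5] / [6];  Q = [1, 2, 4, 5, 8] / [3] / [6] / [7];  common shape = (5, 1, 1, 1)

Row-insert the values π_1, π_2, … into P one at a time, bumping the leftmost entry strictly greater than the inserted value down to the next row. The recording tableau Q records, in position (i, j), the step at which that cell was added to P.
  Insert 1 (step 1): P = [1];  Q = [1]
  Insert 6 (step 2): P = [1, 6];  Q = [1, 2]
  Insert 2 (step 3): P = [1, 2] / [6];  Q = [1, 2] / [3]
  Insert 5 (step 4): P = [1, 2, 5] / [6];  Q = [1, 2, 4] / [3]
  Insert 7 (step 5): P = [1, 2, 5, 7] / [6];  Q = [1, 2, 4, 5] / [3]
  Insert 4 (step 6): P = [1, 2, 4, 7] / [5] / [6];  Q = [1, 2, 4, 5] / [3] / [6]
  Insert 3 (step 7): P = [1, 2, 3, 7] / [4] / [5] / [6];  Q = [1, 2, 4, 5] / [3] / [6] / [7]
  Insert 8 (step 8): P = [1, 2, 3, 7, 8] / [4] / [5] / [6];  Q = [1, 2, 4, 5, 8] / [3] / [6] / [7]
Final shape: (5, 1, 1, 1).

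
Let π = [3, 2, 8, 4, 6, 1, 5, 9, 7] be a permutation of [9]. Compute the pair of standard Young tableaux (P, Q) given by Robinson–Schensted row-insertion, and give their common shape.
P = [1, 4, 5, 7] / [2, 6, 9] / [3, 8];  Q = [1, 3, 5, 8] / [2, 4, 9] / [6, 7];  common shape = (4, 3, 2)

Row-insert the values π_1, π_2, … into P one at a time, bumping the leftmost entry strictly greater than the inserted value down to the next row. The recording tableau Q records, in position (i, j), the step at which that cell was added to P.
  Insert 3 (step 1): P = [3];  Q = [1]
  Insert 2 (step 2): P = [2] / [3];  Q = [1] / [2]
  Insert 8 (step 3): P = [2, 8] / [3];  Q = [1, 3] / [2]
  Insert 4 (step 4): P = [2, 4] / [3, 8];  Q = [1, 3] / [2, 4]
  Insert 6 (step 5): P = [2, 4, 6] / [3, 8];  Q = [1, 3, 5] / [2, 4]
  Insert 1 (step 6): P = [1, 4, 6] / [2, 8] / [3];  Q = [1, 3, 5] / [2, 4] / [6]
  Insert 5 (step 7): P = [1, 4, 5] / [2, 6] / [3, 8];  Q = [1, 3, 5] / [2, 4] / [6, 7]
  Insert 9 (step 8): P = [1, 4, 5, 9] / [2, 6] / [3, 8];  Q = [1, 3, 5, 8] / [2, 4] / [6, 7]
  Insert 7 (step 9): P = [1, 4, 5, 7] / [2, 6, 9] / [3, 8];  Q = [1, 3, 5, 8] / [2, 4, 9] / [6, 7]
Final shape: (4, 3, 2).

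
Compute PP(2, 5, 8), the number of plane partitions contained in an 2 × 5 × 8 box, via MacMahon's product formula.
PP(2, 5, 8) = 429429

Evaluate the triple product over i = 1..2, j = 1..5, k = 1..8. The factors are (2/1) · (3/2) · (4/3) · (5/4) · (6/5) · (7/6) · (8/7) · (9/8) · … (80 factors total). The numerators and denominators telescope so the product is an integer; carrying out the multiplication exactly gives PP(2, 5, 8) = 429429.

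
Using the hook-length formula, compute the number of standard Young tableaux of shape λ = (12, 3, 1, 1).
# SYT of shape (12, 3, 1, 1) = 24752

Hook-length formula: f^λ = n! / Π hook(c), product over all cells c of the Young diagram. For λ = (12, 3, 1, 1), n = 17 boxes. Hook lengths by row (left-to-right, top-to-bottom): [15, 12, 11, 9, 8, 7, 6, 5, 4, 3, 2, 1]; [5, 2, 1]; [2]; [1]. Product of hooks = 14370048000. So f^λ = 17! / 14370048000 = 355687428096000 / 14370048000 = 24752.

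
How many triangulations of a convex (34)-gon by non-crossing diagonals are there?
C_32 = 55534064877048198

These polygon triangulations are counted by the Catalan number C_n = (1/(n + 1)) · C(2n, n). For n = 32: C_32 = (1/33) · C(64, 32) = 1832624140942590534/33 = 55534064877048198.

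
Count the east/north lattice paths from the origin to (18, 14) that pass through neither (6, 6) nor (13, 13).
Number of paths = 311662728

Inclusion–exclusion. Total paths: C(32, 18) = 471435600. Through P₁: C(12, 6)·C(20, 12) = 116396280. Through P₂: C(26, 13)·C(6, 5) = 62403600. Since P₁ is strictly southwest of P₂, a monotone path through both must visit P₁ then P₂; paths through both = C(12, 6)·C(14, 7)·C(6, 5) = 19027008. Avoid both = 471435600 − 116396280 − 62403600 + 19027008 = 311662728.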